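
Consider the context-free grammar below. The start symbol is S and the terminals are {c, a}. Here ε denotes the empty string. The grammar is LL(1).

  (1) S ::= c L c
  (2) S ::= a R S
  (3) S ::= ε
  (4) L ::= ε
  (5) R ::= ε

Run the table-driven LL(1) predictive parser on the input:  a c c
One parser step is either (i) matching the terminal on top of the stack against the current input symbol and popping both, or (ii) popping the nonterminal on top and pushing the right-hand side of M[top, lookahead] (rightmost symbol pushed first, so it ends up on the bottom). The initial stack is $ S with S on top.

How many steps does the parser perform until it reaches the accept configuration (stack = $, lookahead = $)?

7

step 1: stack=$ S  input=a c c $  — expand S ::= a R S
step 2: stack=$ S R a  input=a c c $  — match a
step 3: stack=$ S R  input=c c $  — expand R ::= ε
step 4: stack=$ S  input=c c $  — expand S ::= c L c
step 5: stack=$ c L c  input=c c $  — match c
step 6: stack=$ c L  input=c $  — expand L ::= ε
step 7: stack=$ c  input=c $  — match c
Accept reached after 7 steps.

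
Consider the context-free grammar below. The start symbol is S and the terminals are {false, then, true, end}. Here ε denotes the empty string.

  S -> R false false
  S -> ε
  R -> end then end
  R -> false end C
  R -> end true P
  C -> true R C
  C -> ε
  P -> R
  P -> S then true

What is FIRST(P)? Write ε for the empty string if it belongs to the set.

{end, false, then}

FIRST(R): from R->end then end we get {end}; from R->false end C we get {false}; from R->end true P we get {end}. So FIRST(R) = {end, false}.
FIRST(C): from C->true R C we get {true}; from C->ε we get {ε}. So FIRST(C) = {ε, true}.
FIRST(S): from S->R false false we get {end, false}; from S->ε we get {ε}. So FIRST(S) = {ε, end, false}.
FIRST(P): from P->R we get {end, false}; from P->S then true we get {end, false, then}. So FIRST(P) = {end, false, then}.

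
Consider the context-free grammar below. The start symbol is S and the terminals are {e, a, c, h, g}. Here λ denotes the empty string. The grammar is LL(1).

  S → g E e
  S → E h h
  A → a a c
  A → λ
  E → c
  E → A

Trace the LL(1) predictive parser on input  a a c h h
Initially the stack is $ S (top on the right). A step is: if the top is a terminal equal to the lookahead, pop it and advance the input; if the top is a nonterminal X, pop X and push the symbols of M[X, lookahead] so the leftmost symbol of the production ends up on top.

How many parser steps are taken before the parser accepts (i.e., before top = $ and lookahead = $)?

8

     Stack        Input        Action
  1  $ S          a a c h h $  expand S → E h h
  2  $ h h E      a a c h h $  expand E → A
  3  $ h h A      a a c h h $  expand A → a a c
  4  $ h h c a a  a a c h h $  match a
  5  $ h h c a    a c h h $    match a
  6  $ h h c      c h h $      match c
  7  $ h h        h h $        match h
  8  $ h          h $          match h
Accept reached after 8 steps.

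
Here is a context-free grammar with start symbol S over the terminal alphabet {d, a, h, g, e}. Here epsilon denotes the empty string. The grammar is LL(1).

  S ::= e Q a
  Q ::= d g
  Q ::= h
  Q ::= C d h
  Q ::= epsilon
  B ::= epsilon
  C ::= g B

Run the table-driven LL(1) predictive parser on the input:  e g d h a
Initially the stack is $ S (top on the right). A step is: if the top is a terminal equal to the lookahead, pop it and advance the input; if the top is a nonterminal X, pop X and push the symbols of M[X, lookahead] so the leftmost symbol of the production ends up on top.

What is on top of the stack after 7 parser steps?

h

     Stack        Input        Action
  1  $ S          e g d h a $  expand S ::= e Q a
  2  $ a Q e      e g d h a $  match e
  3  $ a Q        g d h a $    expand Q ::= C d h
  4  $ a h d C    g d h a $    expand C ::= g B
  5  $ a h d B g  g d h a $    match g
  6  $ a h d B    d h a $      expand B ::= epsilon
  7  $ a h d      d h a $      match d
Stack after step 7: $ a h (top = h).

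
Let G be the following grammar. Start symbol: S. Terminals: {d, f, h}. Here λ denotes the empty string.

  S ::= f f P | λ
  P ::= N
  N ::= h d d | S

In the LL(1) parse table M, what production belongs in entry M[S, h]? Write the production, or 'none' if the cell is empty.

FIRST(S): from S::=f f P we get {f}; from S::=λ we get {λ}. So FIRST(S) = {λ, f}.
FIRST(N): from N::=h d d we get {h}; from N::=S we get {λ, f}. So FIRST(N) = {λ, f, h}.
FIRST(P): from P::=N we get {λ, f, h}. So FIRST(P) = {λ, f, h}.
FOLLOW(S) includes $ since S is the start symbol.
FOLLOW(S): in N::=S, the suffix after S is empty, so FOLLOW(S) ⊇ FOLLOW(N) = {$}. Thus FOLLOW(S) = {$}.
FOLLOW(N): in P::=N, the suffix after N is empty, so FOLLOW(N) ⊇ FOLLOW(P) = {$}. Thus FOLLOW(N) = {$}.
For S ::= f f P: FIRST(f f P) = {f}, so it goes in M[S, t] for t ∈ {f}.
For S ::= λ: FIRST(λ) = {λ}, so it goes in M[S, t] for t ∈ {}; since λ ∈ FIRST, also for every t ∈ FOLLOW(S) = {$}.
None of these place a production in M[S, h].

none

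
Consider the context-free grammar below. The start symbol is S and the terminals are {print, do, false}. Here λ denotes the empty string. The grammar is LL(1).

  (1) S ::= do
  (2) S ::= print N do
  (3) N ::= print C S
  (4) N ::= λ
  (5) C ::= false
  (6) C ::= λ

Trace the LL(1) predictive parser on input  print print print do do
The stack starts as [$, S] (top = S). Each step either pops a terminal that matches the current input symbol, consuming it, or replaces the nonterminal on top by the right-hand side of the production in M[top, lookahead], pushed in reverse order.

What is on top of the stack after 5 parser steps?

S

     Stack           Input                      Action
  1  $ S             print print print do do $  expand S ::= print N do
  2  $ do N print    print print print do do $  match print
  3  $ do N          print print do do $        expand N ::= print C S
  4  $ do S C print  print print do do $        match print
  5  $ do S C        print do do $              expand C ::= λ
Stack after step 5: $ do S (top = S).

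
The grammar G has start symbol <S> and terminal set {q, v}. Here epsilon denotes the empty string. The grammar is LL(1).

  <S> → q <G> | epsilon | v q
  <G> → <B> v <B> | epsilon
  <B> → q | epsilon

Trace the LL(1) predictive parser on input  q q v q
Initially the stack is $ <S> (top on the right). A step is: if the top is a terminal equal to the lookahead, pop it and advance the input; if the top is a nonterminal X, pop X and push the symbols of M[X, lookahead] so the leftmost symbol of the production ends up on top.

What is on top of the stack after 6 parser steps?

<B>

     Stack        Input      Action
  1  $ <S>        q q v q $  expand <S> → q <G>
  2  $ <G> q      q q v q $  match q
  3  $ <G>        q v q $    expand <G> → <B> v <B>
  4  $ <B> v <B>  q v q $    expand <B> → q
  5  $ <B> v q    q v q $    match q
  6  $ <B> v      v q $      match v
Stack after step 6: $ <B> (top = <B>).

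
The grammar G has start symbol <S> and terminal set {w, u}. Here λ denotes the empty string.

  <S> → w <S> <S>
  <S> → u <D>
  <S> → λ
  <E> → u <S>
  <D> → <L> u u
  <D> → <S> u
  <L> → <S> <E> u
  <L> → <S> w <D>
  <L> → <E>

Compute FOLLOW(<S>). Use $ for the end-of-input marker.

FIRST(<S>): from <S>→w <S> <S> we get {w}; from <S>→u <D> we get {u}; from <S>→λ we get {λ}. So FIRST(<S>) = {λ, u, w}.
FIRST(<E>): from <E>→u <S> we get {u}. So FIRST(<E>) = {u}.
FIRST(<L>): from <L>→<S> <E> u we get {u, w}; from <L>→<S> w <D> we get {u, w}; from <L>→<E> we get {u}. So FIRST(<L>) = {u, w}.
FIRST(<D>): from <D>→<L> u u we get {u, w}; from <D>→<S> u we get {u, w}. So FIRST(<D>) = {u, w}.
FOLLOW(<S>) includes $ since <S> is the start symbol.
FOLLOW(<L>): in <D>→<L> u u, <L> is followed by u u with FIRST {u}. Thus FOLLOW(<L>) = {u}.
FOLLOW(<E>): in <L>→<S> <E> u, <E> is followed by u with FIRST {u}; in <L>→<E>, the suffix after <E> is empty, so FOLLOW(<E>) ⊇ FOLLOW(<L>) = {u}. Thus FOLLOW(<E>) = {u}.
FOLLOW(<S>): in <S>→w <S> <S> (occurrence 1), <S> is followed by <S> with FIRST {λ, u, w}; in <S>→w <S> <S> (occurrence 1), the suffix after <S> is nullable (adds nothing new); in <S>→w <S> <S> (occurrence 2), the suffix after <S> is empty (adds nothing new); in <E>→u <S>, the suffix after <S> is empty, so FOLLOW(<S>) ⊇ FOLLOW(<E>) = {u}; in <D>→<S> u, <S> is followed by u with FIRST {u}; in <L>→<S> <E> u, <S> is followed by <E> u with FIRST {u}; in <L>→<S> w <D>, <S> is followed by w <D> with FIRST {w}. Thus FOLLOW(<S>) = {$, u, w}.
FOLLOW(<D>): in <S>→u <D>, the suffix after <D> is empty, so FOLLOW(<D>) ⊇ FOLLOW(<S>) = {$, u, w}; in <L>→<S> w <D>, the suffix after <D> is empty, so FOLLOW(<D>) ⊇ FOLLOW(<L>) = {u}. Thus FOLLOW(<D>) = {$, u, w}.

{$, u, w}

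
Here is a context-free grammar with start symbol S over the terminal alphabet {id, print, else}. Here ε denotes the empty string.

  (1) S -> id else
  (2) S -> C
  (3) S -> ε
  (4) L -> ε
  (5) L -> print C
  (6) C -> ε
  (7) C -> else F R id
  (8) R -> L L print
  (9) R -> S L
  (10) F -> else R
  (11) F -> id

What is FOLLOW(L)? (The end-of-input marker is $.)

FIRST(L): from L->ε we get {ε}; from L->print C we get {print}. So FIRST(L) = {ε, print}.
FIRST(C): from C->ε we get {ε}; from C->else F R id we get {else}. So FIRST(C) = {ε, else}.
FIRST(F): from F->else R we get {else}; from F->id we get {id}. So FIRST(F) = {else, id}.
FIRST(S): from S->id else we get {id}; from S->C we get {ε, else}; from S->ε we get {ε}. So FIRST(S) = {ε, else, id}.
FIRST(R): from R->L L print we get {print}; from R->S L we get {ε, else, id, print}. So FIRST(R) = {ε, else, id, print}.
FOLLOW(S) includes $ since S is the start symbol.
FOLLOW(F): in C->else F R id, F is followed by R id with FIRST {else, id, print}. Thus FOLLOW(F) = {else, id, print}.
FOLLOW(R): in C->else F R id, R is followed by id with FIRST {id}; in F->else R, the suffix after R is empty, so FOLLOW(R) ⊇ FOLLOW(F) = {else, id, print}. Thus FOLLOW(R) = {else, id, print}.
FOLLOW(S): in R->S L, S is followed by L with FIRST {ε, print}; in R->S L, the suffix after S is nullable, so FOLLOW(S) ⊇ FOLLOW(R) = {else, id, print}. Thus FOLLOW(S) = {$, else, id, print}.
FOLLOW(L): in R->L L print (occurrence 1), L is followed by L print with FIRST {print}; in R->L L print (occurrence 2), L is followed by print with FIRST {print}; in R->S L, the suffix after L is empty, so FOLLOW(L) ⊇ FOLLOW(R) = {else, id, print}. Thus FOLLOW(L) = {else, id, print}.
FOLLOW(C): in S->C, the suffix after C is empty, so FOLLOW(C) ⊇ FOLLOW(S) = {$, else, id, print}; in L->print C, the suffix after C is empty, so FOLLOW(C) ⊇ FOLLOW(L) = {else, id, print}. Thus FOLLOW(C) = {$, else, id, print}.

{else, id, print}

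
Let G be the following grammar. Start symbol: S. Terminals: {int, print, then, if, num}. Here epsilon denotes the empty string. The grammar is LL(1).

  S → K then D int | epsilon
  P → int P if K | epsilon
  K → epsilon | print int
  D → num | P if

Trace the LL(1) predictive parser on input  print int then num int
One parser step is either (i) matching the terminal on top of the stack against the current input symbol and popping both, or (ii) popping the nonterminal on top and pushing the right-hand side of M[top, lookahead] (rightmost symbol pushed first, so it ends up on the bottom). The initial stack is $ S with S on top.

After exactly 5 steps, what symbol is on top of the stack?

     Stack                   Input                     Action
  1  $ S                     print int then num int $  expand S → K then D int
  2  $ int D then K          print int then num int $  expand K → print int
  3  $ int D then int print  print int then num int $  match print
  4  $ int D then int        int then num int $        match int
  5  $ int D then            then num int $            match then
Stack after step 5: $ int D (top = D).

D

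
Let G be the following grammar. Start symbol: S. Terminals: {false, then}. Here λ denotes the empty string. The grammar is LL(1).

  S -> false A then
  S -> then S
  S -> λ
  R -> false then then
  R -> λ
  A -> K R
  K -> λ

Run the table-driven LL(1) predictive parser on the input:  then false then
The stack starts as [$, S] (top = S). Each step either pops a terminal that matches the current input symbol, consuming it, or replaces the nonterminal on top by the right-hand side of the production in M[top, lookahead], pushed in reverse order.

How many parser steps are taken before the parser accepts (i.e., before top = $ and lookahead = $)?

     Stack           Input              Action
  1  $ S             then false then $  expand S -> then S
  2  $ S then        then false then $  match then
  3  $ S             false then $       expand S -> false A then
  4  $ then A false  false then $       match false
  5  $ then A        then $             expand A -> K R
  6  $ then R K      then $             expand K -> λ
  7  $ then R        then $             expand R -> λ
  8  $ then          then $             match then
Accept reached after 8 steps.

8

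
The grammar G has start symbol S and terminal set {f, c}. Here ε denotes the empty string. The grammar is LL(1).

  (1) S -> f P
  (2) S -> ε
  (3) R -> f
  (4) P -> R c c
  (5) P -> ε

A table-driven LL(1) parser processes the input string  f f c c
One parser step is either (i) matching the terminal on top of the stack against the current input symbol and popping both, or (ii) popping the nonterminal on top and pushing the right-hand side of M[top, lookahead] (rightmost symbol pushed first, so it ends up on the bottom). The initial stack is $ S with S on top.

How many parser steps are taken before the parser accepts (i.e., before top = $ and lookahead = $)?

7

     Stack    Input      Action
  1  $ S      f f c c $  expand S -> f P
  2  $ P f    f f c c $  match f
  3  $ P      f c c $    expand P -> R c c
  4  $ c c R  f c c $    expand R -> f
  5  $ c c f  f c c $    match f
  6  $ c c    c c $      match c
  7  $ c      c $        match c
Accept reached after 7 steps.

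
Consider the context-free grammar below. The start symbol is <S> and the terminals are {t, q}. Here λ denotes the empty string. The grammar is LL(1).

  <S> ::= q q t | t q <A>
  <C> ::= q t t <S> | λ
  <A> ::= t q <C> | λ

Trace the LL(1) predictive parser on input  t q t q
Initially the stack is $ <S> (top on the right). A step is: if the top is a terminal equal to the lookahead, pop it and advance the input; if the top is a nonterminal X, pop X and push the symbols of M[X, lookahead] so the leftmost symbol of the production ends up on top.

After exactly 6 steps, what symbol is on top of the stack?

     Stack      Input      Action
  1  $ <S>      t q t q $  expand <S> ::= t q <A>
  2  $ <A> q t  t q t q $  match t
  3  $ <A> q    q t q $    match q
  4  $ <A>      t q $      expand <A> ::= t q <C>
  5  $ <C> q t  t q $      match t
  6  $ <C> q    q $        match q
Stack after step 6: $ <C> (top = <C>).

<C>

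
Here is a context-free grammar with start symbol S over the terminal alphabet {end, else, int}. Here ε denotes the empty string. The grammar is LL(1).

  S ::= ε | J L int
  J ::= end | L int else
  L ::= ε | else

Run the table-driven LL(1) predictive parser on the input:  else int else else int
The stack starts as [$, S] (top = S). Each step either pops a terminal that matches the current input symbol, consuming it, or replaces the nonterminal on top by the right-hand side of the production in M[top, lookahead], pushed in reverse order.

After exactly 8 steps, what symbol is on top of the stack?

     Stack                  Input                     Action
  1  $ S                    else int else else int $  expand S ::= J L int
  2  $ int L J              else int else else int $  expand J ::= L int else
  3  $ int L else int L     else int else else int $  expand L ::= else
  4  $ int L else int else  else int else else int $  match else
  5  $ int L else int       int else else int $       match int
  6  $ int L else           else else int $           match else
  7  $ int L                else int $                expand L ::= else
  8  $ int else             else int $                match else
Stack after step 8: $ int (top = int).

int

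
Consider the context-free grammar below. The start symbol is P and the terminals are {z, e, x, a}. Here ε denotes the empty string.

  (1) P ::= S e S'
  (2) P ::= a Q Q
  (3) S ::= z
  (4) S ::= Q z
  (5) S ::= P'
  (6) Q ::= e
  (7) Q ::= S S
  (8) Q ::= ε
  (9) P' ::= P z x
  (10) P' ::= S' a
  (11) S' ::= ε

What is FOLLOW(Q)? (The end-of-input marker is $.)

{$, a, e, z}

FIRST(S'): from S'::=ε we get {ε}. So FIRST(S') = {ε}.
FIRST(P): from P::=S e S' we get {a, e, z}; from P::=a Q Q we get {a}. So FIRST(P) = {a, e, z}.
FIRST(P'): from P'::=P z x we get {a, e, z}; from P'::=S' a we get {a}. So FIRST(P') = {a, e, z}.
FIRST(S): from S::=z we get {z}; from S::=Q z we get {a, e, z}; from S::=P' we get {a, e, z}. So FIRST(S) = {a, e, z}.
FIRST(Q): from Q::=e we get {e}; from Q::=S S we get {a, e, z}; from Q::=ε we get {ε}. So FIRST(Q) = {ε, a, e, z}.
FOLLOW(P) includes $ since P is the start symbol.
FOLLOW(P): in P'::=P z x, P is followed by z x with FIRST {z}. Thus FOLLOW(P) = {$, z}.
FOLLOW(Q): in P::=a Q Q (occurrence 1), Q is followed by Q with FIRST {ε, a, e, z}; in P::=a Q Q (occurrence 1), the suffix after Q is nullable, so FOLLOW(Q) ⊇ FOLLOW(P) = {$, z}; in P::=a Q Q (occurrence 2), the suffix after Q is empty, so FOLLOW(Q) ⊇ FOLLOW(P) = {$, z}; in S::=Q z, Q is followed by z with FIRST {z}. Thus FOLLOW(Q) = {$, a, e, z}.
FOLLOW(S): in P::=S e S', S is followed by e S' with FIRST {e}; in Q::=S S (occurrence 1), S is followed by S with FIRST {a, e, z}; in Q::=S S (occurrence 2), the suffix after S is empty, so FOLLOW(S) ⊇ FOLLOW(Q) = {$, a, e, z}. Thus FOLLOW(S) = {$, a, e, z}.
FOLLOW(P'): in S::=P', the suffix after P' is empty, so FOLLOW(P') ⊇ FOLLOW(S) = {$, a, e, z}. Thus FOLLOW(P') = {$, a, e, z}.
FOLLOW(S'): in P::=S e S', the suffix after S' is empty, so FOLLOW(S') ⊇ FOLLOW(P) = {$, z}; in P'::=S' a, S' is followed by a with FIRST {a}. Thus FOLLOW(S') = {$, a, z}.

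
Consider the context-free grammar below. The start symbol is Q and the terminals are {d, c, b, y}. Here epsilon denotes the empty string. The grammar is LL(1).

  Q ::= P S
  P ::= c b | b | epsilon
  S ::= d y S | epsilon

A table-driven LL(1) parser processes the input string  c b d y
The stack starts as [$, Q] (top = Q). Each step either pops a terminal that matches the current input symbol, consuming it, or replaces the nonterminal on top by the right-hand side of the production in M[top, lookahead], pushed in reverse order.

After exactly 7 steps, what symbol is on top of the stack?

step 1: stack=$ Q  input=c b d y $  — expand Q ::= P S
step 2: stack=$ S P  input=c b d y $  — expand P ::= c b
step 3: stack=$ S b c  input=c b d y $  — match c
step 4: stack=$ S b  input=b d y $  — match b
step 5: stack=$ S  input=d y $  — expand S ::= d y S
step 6: stack=$ S y d  input=d y $  — match d
step 7: stack=$ S y  input=y $  — match y
Stack after step 7: $ S (top = S).

S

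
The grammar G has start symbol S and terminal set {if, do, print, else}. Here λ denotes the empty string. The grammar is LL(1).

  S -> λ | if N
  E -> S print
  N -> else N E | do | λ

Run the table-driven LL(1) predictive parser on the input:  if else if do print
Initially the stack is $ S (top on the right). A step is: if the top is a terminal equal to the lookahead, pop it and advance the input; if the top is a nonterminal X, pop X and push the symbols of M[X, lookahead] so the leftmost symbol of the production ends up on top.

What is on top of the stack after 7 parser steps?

step 1: stack=$ S  input=if else if do print $  — expand S -> if N
step 2: stack=$ N if  input=if else if do print $  — match if
step 3: stack=$ N  input=else if do print $  — expand N -> else N E
step 4: stack=$ E N else  input=else if do print $  — match else
step 5: stack=$ E N  input=if do print $  — expand N -> λ
step 6: stack=$ E  input=if do print $  — expand E -> S print
step 7: stack=$ print S  input=if do print $  — expand S -> if N
Stack after step 7: $ print N if (top = if).

if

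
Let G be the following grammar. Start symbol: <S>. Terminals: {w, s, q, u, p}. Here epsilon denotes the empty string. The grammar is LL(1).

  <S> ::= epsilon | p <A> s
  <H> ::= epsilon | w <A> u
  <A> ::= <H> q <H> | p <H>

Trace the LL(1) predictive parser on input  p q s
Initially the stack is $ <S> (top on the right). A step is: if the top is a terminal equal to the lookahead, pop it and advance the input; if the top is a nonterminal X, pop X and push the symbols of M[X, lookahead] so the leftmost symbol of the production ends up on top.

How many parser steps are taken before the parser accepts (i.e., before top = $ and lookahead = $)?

7

     Stack          Input    Action
  1  $ <S>          p q s $  expand <S> ::= p <A> s
  2  $ s <A> p      p q s $  match p
  3  $ s <A>        q s $    expand <A> ::= <H> q <H>
  4  $ s <H> q <H>  q s $    expand <H> ::= epsilon
  5  $ s <H> q      q s $    match q
  6  $ s <H>        s $      expand <H> ::= epsilon
  7  $ s            s $      match s
Accept reached after 7 steps.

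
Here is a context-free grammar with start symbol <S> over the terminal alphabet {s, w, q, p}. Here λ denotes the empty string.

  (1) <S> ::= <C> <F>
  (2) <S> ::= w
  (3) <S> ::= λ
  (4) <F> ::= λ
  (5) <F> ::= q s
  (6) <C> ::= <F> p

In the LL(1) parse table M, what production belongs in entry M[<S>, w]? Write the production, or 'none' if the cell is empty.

FIRST(<F>) = {λ, q}
FIRST(<C>) = {p, q}  (via <F> p)
FIRST(<S>) = {λ, p, q, w}  (via <C> <F>)
FOLLOW(<S>) includes $ since <S> is the start symbol.
FOLLOW(<S>): <S> appears on no right-hand side. Thus FOLLOW(<S>) = {$}.
For <S> ::= <C> <F>: FIRST(<C> <F>) = {p, q}, so it goes in M[<S>, t] for t ∈ {p, q}.
For <S> ::= w: FIRST(w) = {w}, so it goes in M[<S>, t] for t ∈ {w}.
For <S> ::= λ: FIRST(λ) = {λ}, so it goes in M[<S>, t] for t ∈ {}; since λ ∈ FIRST, also for every t ∈ FOLLOW(<S>) = {$}.

<S> ::= w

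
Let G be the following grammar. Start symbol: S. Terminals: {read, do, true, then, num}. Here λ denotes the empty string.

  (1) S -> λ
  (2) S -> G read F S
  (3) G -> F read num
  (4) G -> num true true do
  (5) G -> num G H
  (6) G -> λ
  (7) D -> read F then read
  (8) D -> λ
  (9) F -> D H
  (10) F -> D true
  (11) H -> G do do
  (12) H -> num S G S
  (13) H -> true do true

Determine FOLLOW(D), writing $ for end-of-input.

{do, num, read, true}

FIRST(D): from D->read F then read we get {read}; from D->λ we get {λ}. So FIRST(D) = {λ, read}.
FIRST(S): from S->λ we get {λ}; from S->G read F S we get {do, num, read, true}. So FIRST(S) = {λ, do, num, read, true}.
FIRST(G): from G->F read num we get {do, num, read, true}; from G->num true true do we get {num}; from G->num G H we get {num}; from G->λ we get {λ}. So FIRST(G) = {λ, do, num, read, true}.
FIRST(H): from H->G do do we get {do, num, read, true}; from H->num S G S we get {num}; from H->true do true we get {true}. So FIRST(H) = {do, num, read, true}.
FIRST(F): from F->D H we get {do, num, read, true}; from F->D true we get {read, true}. So FIRST(F) = {do, num, read, true}.
FOLLOW(S) includes $ since S is the start symbol.
FOLLOW(D): in F->D H, D is followed by H with FIRST {do, num, read, true}; in F->D true, D is followed by true with FIRST {true}. Thus FOLLOW(D) = {do, num, read, true}.
FOLLOW(S): in S->G read F S, the suffix after S is empty (adds nothing new); in H->num S G S (occurrence 1), S is followed by G S with FIRST {λ, do, num, read, true}; in H->num S G S (occurrence 1), the suffix after S is nullable, so FOLLOW(S) ⊇ FOLLOW(H) = {$, do, num, read, then, true}; in H->num S G S (occurrence 2), the suffix after S is empty, so FOLLOW(S) ⊇ FOLLOW(H) = {$, do, num, read, then, true}. Thus FOLLOW(S) = {$, do, num, read, then, true}.
FOLLOW(F): in S->G read F S, F is followed by S with FIRST {λ, do, num, read, true}; in S->G read F S, the suffix after F is nullable, so FOLLOW(F) ⊇ FOLLOW(S) = {$, do, num, read, then, true}; in G->F read num, F is followed by read num with FIRST {read}; in D->read F then read, F is followed by then read with FIRST {then}. Thus FOLLOW(F) = {$, do, num, read, then, true}.
FOLLOW(G): in S->G read F S, G is followed by read F S with FIRST {read}; in G->num G H, G is followed by H with FIRST {do, num, read, true}; in H->G do do, G is followed by do do with FIRST {do}; in H->num S G S, G is followed by S with FIRST {λ, do, num, read, true}; in H->num S G S, the suffix after G is nullable, so FOLLOW(G) ⊇ FOLLOW(H) = {$, do, num, read, then, true}. Thus FOLLOW(G) = {$, do, num, read, then, true}.
FOLLOW(H): in G->num G H, the suffix after H is empty, so FOLLOW(H) ⊇ FOLLOW(G) = {$, do, num, read, then, true}; in F->D H, the suffix after H is empty, so FOLLOW(H) ⊇ FOLLOW(F) = {$, do, num, read, then, true}. Thus FOLLOW(H) = {$, do, num, read, then, true}.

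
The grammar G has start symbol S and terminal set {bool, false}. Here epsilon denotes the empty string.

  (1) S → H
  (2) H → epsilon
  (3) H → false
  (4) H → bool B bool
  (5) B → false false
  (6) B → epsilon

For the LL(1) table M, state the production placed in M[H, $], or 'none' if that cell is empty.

FIRST(H): from H→epsilon we get {epsilon}; from H→false we get {false}; from H→bool B bool we get {bool}. So FIRST(H) = {epsilon, bool, false}.
FIRST(B): from B→false false we get {false}; from B→epsilon we get {epsilon}. So FIRST(B) = {epsilon, false}.
FIRST(S): from S→H we get {epsilon, bool, false}. So FIRST(S) = {epsilon, bool, false}.
FOLLOW(S) includes $ since S is the start symbol.
FOLLOW(S): S appears on no right-hand side. Thus FOLLOW(S) = {$}.
FOLLOW(H): in S→H, the suffix after H is empty, so FOLLOW(H) ⊇ FOLLOW(S) = {$}. Thus FOLLOW(H) = {$}.
For H → epsilon: FIRST(epsilon) = {epsilon}, so it goes in M[H, t] for t ∈ {}; since epsilon ∈ FIRST, also for every t ∈ FOLLOW(H) = {$}.
For H → false: FIRST(false) = {false}, so it goes in M[H, t] for t ∈ {false}.
For H → bool B bool: FIRST(bool B bool) = {bool}, so it goes in M[H, t] for t ∈ {bool}.

H → epsilon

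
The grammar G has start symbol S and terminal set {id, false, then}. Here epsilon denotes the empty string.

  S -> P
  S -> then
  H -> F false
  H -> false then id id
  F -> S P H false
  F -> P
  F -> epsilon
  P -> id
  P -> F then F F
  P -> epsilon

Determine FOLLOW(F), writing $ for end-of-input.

{$, false, id, then}

FIRST(S): from S->P we get {epsilon, false, id, then}; from S->then we get {then}. So FIRST(S) = {epsilon, false, id, then}.
FIRST(H): from H->F false we get {false, id, then}; from H->false then id id we get {false}. So FIRST(H) = {false, id, then}.
FIRST(F): from F->S P H false we get {false, id, then}; from F->P we get {epsilon, false, id, then}; from F->epsilon we get {epsilon}. So FIRST(F) = {epsilon, false, id, then}.
FIRST(P): from P->id we get {id}; from P->F then F F we get {false, id, then}; from P->epsilon we get {epsilon}. So FIRST(P) = {epsilon, false, id, then}.
FOLLOW(S) includes $ since S is the start symbol.
FOLLOW(S): in F->S P H false, S is followed by P H false with FIRST {false, id, then}. Thus FOLLOW(S) = {$, false, id, then}.
FOLLOW(H): in F->S P H false, H is followed by false with FIRST {false}. Thus FOLLOW(H) = {false}.
FOLLOW(F): in H->F false, F is followed by false with FIRST {false}; in P->F then F F (occurrence 1), F is followed by then F F with FIRST {then}; in P->F then F F (occurrence 2), F is followed by F with FIRST {epsilon, false, id, then}; in P->F then F F (occurrence 2), the suffix after F is nullable, so FOLLOW(F) ⊇ FOLLOW(P) = {$, false, id, then}; in P->F then F F (occurrence 3), the suffix after F is empty, so FOLLOW(F) ⊇ FOLLOW(P) = {$, false, id, then}. Thus FOLLOW(F) = {$, false, id, then}.
FOLLOW(P): in S->P, the suffix after P is empty, so FOLLOW(P) ⊇ FOLLOW(S) = {$, false, id, then}; in F->S P H false, P is followed by H false with FIRST {false, id, then}; in F->P, the suffix after P is empty, so FOLLOW(P) ⊇ FOLLOW(F) = {$, false, id, then}. Thus FOLLOW(P) = {$, false, id, then}.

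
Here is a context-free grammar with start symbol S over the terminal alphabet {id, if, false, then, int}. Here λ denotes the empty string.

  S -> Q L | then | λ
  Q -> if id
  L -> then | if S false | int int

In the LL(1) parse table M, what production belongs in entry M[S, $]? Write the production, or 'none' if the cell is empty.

FIRST(Q): from Q->if id we get {if}. So FIRST(Q) = {if}.
FIRST(L): from L->then we get {then}; from L->if S false we get {if}; from L->int int we get {int}. So FIRST(L) = {if, int, then}.
FIRST(S): from S->Q L we get {if}; from S->then we get {then}; from S->λ we get {λ}. So FIRST(S) = {λ, if, then}.
FOLLOW(S) includes $ since S is the start symbol.
FOLLOW(S): in L->if S false, S is followed by false with FIRST {false}. Thus FOLLOW(S) = {$, false}.
For S -> Q L: FIRST(Q L) = {if}, so it goes in M[S, t] for t ∈ {if}.
For S -> then: FIRST(then) = {then}, so it goes in M[S, t] for t ∈ {then}.
For S -> λ: FIRST(λ) = {λ}, so it goes in M[S, t] for t ∈ {}; since λ ∈ FIRST, also for every t ∈ FOLLOW(S) = {$, false}.

S -> λ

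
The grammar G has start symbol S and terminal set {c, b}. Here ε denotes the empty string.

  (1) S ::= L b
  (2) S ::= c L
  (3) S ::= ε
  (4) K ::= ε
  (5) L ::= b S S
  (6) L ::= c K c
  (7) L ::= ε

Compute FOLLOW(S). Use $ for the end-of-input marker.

FIRST(K) = {ε}
FIRST(L) = {ε, b, c}
FIRST(S) = {ε, b, c}  (via L b)
FOLLOW(S) includes $ since S is the start symbol.
FOLLOW(K): in L::=c K c, K is followed by c with FIRST {c}. Thus FOLLOW(K) = {c}.
FOLLOW(S): in L::=b S S (occurrence 1), S is followed by S with FIRST {ε, b, c}; in L::=b S S (occurrence 1), the suffix after S is nullable, so FOLLOW(S) ⊇ FOLLOW(L) = {$, b, c}; in L::=b S S (occurrence 2), the suffix after S is empty, so FOLLOW(S) ⊇ FOLLOW(L) = {$, b, c}. Thus FOLLOW(S) = {$, b, c}.
FOLLOW(L): in S::=L b, L is followed by b with FIRST {b}; in S::=c L, the suffix after L is empty, so FOLLOW(L) ⊇ FOLLOW(S) = {$, b, c}. Thus FOLLOW(L) = {$, b, c}.

{$, b, c}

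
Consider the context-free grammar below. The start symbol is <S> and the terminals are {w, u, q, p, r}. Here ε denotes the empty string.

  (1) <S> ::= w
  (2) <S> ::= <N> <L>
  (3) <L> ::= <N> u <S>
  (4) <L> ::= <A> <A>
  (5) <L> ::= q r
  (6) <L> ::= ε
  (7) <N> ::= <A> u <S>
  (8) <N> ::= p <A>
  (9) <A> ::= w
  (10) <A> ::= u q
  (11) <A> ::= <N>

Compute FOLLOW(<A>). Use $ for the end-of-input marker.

FIRST(<S>): from <S>::=w we get {w}; from <S>::=<N> <L> we get {p, u, w}. So FIRST(<S>) = {p, u, w}.
FIRST(<L>): from <L>::=<N> u <S> we get {p, u, w}; from <L>::=<A> <A> we get {p, u, w}; from <L>::=q r we get {q}; from <L>::=ε we get {ε}. So FIRST(<L>) = {ε, p, q, u, w}.
FIRST(<N>): from <N>::=<A> u <S> we get {p, u, w}; from <N>::=p <A> we get {p}. So FIRST(<N>) = {p, u, w}.
FIRST(<A>): from <A>::=w we get {w}; from <A>::=u q we get {u}; from <A>::=<N> we get {p, u, w}. So FIRST(<A>) = {p, u, w}.
FOLLOW(<S>) includes $ since <S> is the start symbol.
FOLLOW(<S>): in <L>::=<N> u <S>, the suffix after <S> is empty, so FOLLOW(<S>) ⊇ FOLLOW(<L>) = {$, p, q, u, w}; in <N>::=<A> u <S>, the suffix after <S> is empty, so FOLLOW(<S>) ⊇ FOLLOW(<N>) = {$, p, q, u, w}. Thus FOLLOW(<S>) = {$, p, q, u, w}.
FOLLOW(<L>): in <S>::=<N> <L>, the suffix after <L> is empty, so FOLLOW(<L>) ⊇ FOLLOW(<S>) = {$, p, q, u, w}. Thus FOLLOW(<L>) = {$, p, q, u, w}.
FOLLOW(<N>): in <S>::=<N> <L>, <N> is followed by <L> with FIRST {ε, p, q, u, w}; in <S>::=<N> <L>, the suffix after <N> is nullable, so FOLLOW(<N>) ⊇ FOLLOW(<S>) = {$, p, q, u, w}; in <L>::=<N> u <S>, <N> is followed by u <S> with FIRST {u}; in <A>::=<N>, the suffix after <N> is empty, so FOLLOW(<N>) ⊇ FOLLOW(<A>) = {$, p, q, u, w}. Thus FOLLOW(<N>) = {$, p, q, u, w}.
FOLLOW(<A>): in <L>::=<A> <A> (occurrence 1), <A> is followed by <A> with FIRST {p, u, w}; in <L>::=<A> <A> (occurrence 2), the suffix after <A> is empty, so FOLLOW(<A>) ⊇ FOLLOW(<L>) = {$, p, q, u, w}; in <N>::=<A> u <S>, <A> is followed by u <S> with FIRST {u}; in <N>::=p <A>, the suffix after <A> is empty, so FOLLOW(<A>) ⊇ FOLLOW(<N>) = {$, p, q, u, w}. Thus FOLLOW(<A>) = {$, p, q, u, w}.

{$, p, q, u, w}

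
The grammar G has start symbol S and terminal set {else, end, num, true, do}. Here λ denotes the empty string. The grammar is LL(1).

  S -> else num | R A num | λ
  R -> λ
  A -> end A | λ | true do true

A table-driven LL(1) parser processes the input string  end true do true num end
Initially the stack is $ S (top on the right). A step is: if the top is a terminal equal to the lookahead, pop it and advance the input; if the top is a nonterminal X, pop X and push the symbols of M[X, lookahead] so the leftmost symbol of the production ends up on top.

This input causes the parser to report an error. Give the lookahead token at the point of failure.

      Stack               Input                       Action
   1  $ S                 end true do true num end $  expand S -> R A num
   2  $ num A R           end true do true num end $  expand R -> λ
   3  $ num A             end true do true num end $  expand A -> end A
   4  $ num A end         end true do true num end $  match end
   5  $ num A             true do true num end $      expand A -> true do true
   6  $ num true do true  true do true num end $      match true
   7  $ num true do       do true num end $           match do
   8  $ num true          true num end $              match true
   9  $ num               num end $                   match num
  10  $                   end $                       error: stack empty but input remains

end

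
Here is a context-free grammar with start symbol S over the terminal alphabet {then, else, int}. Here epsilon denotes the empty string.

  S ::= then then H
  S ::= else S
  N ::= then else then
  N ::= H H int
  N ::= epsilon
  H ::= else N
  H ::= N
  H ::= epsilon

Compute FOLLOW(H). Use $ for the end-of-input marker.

FIRST(S) = {else, then}
FIRST(N) = {epsilon, else, int, then}  (via H H int)
FIRST(H) = {epsilon, else, int, then}  (via N)
FOLLOW(S) includes $ since S is the start symbol.
FOLLOW(S): in S::=else S, the suffix after S is empty (adds nothing new). Thus FOLLOW(S) = {$}.
FOLLOW(H): in S::=then then H, the suffix after H is empty, so FOLLOW(H) ⊇ FOLLOW(S) = {$}; in N::=H H int (occurrence 1), H is followed by H int with FIRST {else, int, then}; in N::=H H int (occurrence 2), H is followed by int with FIRST {int}. Thus FOLLOW(H) = {$, else, int, then}.
FOLLOW(N): in H::=else N, the suffix after N is empty, so FOLLOW(N) ⊇ FOLLOW(H) = {$, else, int, then}; in H::=N, the suffix after N is empty, so FOLLOW(N) ⊇ FOLLOW(H) = {$, else, int, then}. Thus FOLLOW(N) = {$, else, int, then}.

{$, else, int, then}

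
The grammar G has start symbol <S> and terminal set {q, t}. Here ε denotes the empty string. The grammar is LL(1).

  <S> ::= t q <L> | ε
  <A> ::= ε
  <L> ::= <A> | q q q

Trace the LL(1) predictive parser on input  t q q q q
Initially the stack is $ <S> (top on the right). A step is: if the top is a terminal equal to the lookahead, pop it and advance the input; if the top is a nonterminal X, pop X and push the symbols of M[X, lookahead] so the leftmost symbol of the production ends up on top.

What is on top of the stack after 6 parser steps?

q

     Stack      Input        Action
  1  $ <S>      t q q q q $  expand <S> ::= t q <L>
  2  $ <L> q t  t q q q q $  match t
  3  $ <L> q    q q q q $    match q
  4  $ <L>      q q q $      expand <L> ::= q q q
  5  $ q q q    q q q $      match q
  6  $ q q      q q $        match q
Stack after step 6: $ q (top = q).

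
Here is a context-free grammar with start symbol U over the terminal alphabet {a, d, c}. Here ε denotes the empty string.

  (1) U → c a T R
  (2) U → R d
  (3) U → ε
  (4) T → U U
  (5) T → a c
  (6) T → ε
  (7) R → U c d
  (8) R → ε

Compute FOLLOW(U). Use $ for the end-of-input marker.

{$, c, d}

FIRST(U): from U→c a T R we get {c}; from U→R d we get {c, d}; from U→ε we get {ε}. So FIRST(U) = {ε, c, d}.
FIRST(T): from T→U U we get {ε, c, d}; from T→a c we get {a}; from T→ε we get {ε}. So FIRST(T) = {ε, a, c, d}.
FIRST(R): from R→U c d we get {c, d}; from R→ε we get {ε}. So FIRST(R) = {ε, c, d}.
FOLLOW(U) includes $ since U is the start symbol.
FOLLOW(U): in T→U U (occurrence 1), U is followed by U with FIRST {ε, c, d}; in T→U U (occurrence 1), the suffix after U is nullable, so FOLLOW(U) ⊇ FOLLOW(T) = {$, c, d}; in T→U U (occurrence 2), the suffix after U is empty, so FOLLOW(U) ⊇ FOLLOW(T) = {$, c, d}; in R→U c d, U is followed by c d with FIRST {c}. Thus FOLLOW(U) = {$, c, d}.
FOLLOW(T): in U→c a T R, T is followed by R with FIRST {ε, c, d}; in U→c a T R, the suffix after T is nullable, so FOLLOW(T) ⊇ FOLLOW(U) = {$, c, d}. Thus FOLLOW(T) = {$, c, d}.
FOLLOW(R): in U→c a T R, the suffix after R is empty, so FOLLOW(R) ⊇ FOLLOW(U) = {$, c, d}; in U→R d, R is followed by d with FIRST {d}. Thus FOLLOW(R) = {$, c, d}.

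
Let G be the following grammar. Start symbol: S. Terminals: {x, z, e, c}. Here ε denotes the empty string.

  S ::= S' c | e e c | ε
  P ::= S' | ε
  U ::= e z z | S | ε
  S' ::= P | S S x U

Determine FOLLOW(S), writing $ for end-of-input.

FIRST(S) = {ε, c, e, x}  (via S' c)
FIRST(U) = {ε, c, e, x}  (via S)
FIRST(P) = {ε, c, e, x}  (via S')
FIRST(S') = {ε, c, e, x}  (via P, S S x U)
FOLLOW(S) includes $ since S is the start symbol.
FOLLOW(S): in U::=S, the suffix after S is empty, so FOLLOW(S) ⊇ FOLLOW(U) = {c}; in S'::=S S x U (occurrence 1), S is followed by S x U with FIRST {c, e, x}; in S'::=S S x U (occurrence 2), S is followed by x U with FIRST {x}. Thus FOLLOW(S) = {$, c, e, x}.
FOLLOW(P): in S'::=P, the suffix after P is empty, so FOLLOW(P) ⊇ FOLLOW(S') = {c}. Thus FOLLOW(P) = {c}.
FOLLOW(S'): in S::=S' c, S' is followed by c with FIRST {c}; in P::=S', the suffix after S' is empty, so FOLLOW(S') ⊇ FOLLOW(P) = {c}. Thus FOLLOW(S') = {c}.
FOLLOW(U): in S'::=S S x U, the suffix after U is empty, so FOLLOW(U) ⊇ FOLLOW(S') = {c}. Thus FOLLOW(U) = {c}.

{$, c, e, x}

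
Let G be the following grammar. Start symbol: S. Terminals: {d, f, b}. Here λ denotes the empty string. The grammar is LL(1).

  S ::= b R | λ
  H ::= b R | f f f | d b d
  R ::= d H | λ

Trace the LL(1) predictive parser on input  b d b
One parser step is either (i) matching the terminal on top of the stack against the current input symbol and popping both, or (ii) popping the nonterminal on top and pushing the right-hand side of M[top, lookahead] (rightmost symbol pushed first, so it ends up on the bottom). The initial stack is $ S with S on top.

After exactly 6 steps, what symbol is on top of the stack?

R

step 1: stack=$ S  input=b d b $  — expand S ::= b R
step 2: stack=$ R b  input=b d b $  — match b
step 3: stack=$ R  input=d b $  — expand R ::= d H
step 4: stack=$ H d  input=d b $  — match d
step 5: stack=$ H  input=b $  — expand H ::= b R
step 6: stack=$ R b  input=b $  — match b
Stack after step 6: $ R (top = R).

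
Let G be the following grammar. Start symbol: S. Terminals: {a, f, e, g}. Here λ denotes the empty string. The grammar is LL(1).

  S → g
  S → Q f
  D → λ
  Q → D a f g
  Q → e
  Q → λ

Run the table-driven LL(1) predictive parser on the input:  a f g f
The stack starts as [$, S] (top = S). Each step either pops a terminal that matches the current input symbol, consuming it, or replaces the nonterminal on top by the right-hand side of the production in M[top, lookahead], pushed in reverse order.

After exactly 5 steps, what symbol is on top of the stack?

     Stack        Input      Action
  1  $ S          a f g f $  expand S → Q f
  2  $ f Q        a f g f $  expand Q → D a f g
  3  $ f g f a D  a f g f $  expand D → λ
  4  $ f g f a    a f g f $  match a
  5  $ f g f      f g f $    match f
Stack after step 5: $ f g (top = g).

g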